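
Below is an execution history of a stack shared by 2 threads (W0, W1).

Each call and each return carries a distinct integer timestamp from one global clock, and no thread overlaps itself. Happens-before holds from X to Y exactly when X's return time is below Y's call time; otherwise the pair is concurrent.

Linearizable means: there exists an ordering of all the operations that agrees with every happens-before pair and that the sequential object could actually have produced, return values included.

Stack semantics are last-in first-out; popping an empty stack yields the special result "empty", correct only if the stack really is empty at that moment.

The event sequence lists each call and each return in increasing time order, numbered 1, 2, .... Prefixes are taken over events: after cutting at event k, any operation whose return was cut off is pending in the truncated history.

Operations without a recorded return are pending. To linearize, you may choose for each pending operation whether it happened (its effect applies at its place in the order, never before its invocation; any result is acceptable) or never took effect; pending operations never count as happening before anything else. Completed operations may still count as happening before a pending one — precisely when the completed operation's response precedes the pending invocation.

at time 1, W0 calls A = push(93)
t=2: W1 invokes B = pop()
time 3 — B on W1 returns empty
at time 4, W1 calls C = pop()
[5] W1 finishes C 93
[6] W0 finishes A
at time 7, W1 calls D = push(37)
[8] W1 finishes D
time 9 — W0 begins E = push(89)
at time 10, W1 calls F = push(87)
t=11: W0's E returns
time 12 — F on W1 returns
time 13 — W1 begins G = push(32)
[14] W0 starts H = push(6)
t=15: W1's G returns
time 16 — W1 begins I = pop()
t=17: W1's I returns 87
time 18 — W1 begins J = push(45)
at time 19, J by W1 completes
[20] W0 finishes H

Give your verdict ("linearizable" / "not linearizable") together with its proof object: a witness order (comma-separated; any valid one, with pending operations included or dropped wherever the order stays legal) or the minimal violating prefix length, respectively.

cut after 16 events: linearizable; cut after 17 events (I responds, time 17): not linearizable
every one of the 6 real-time-consistent orders over 8 completed stack ops fails the sequential spec
no escape via the 1 pending operation (H): every completion choice fails
e.g. A, B, C, D, E, F, G, I (pending dropped): illegal at step 2, since B pop() → empty cannot apply there
e.g. A, B, C, D, F, E, G, I (pending dropped): illegal at step 2, since B pop() → empty cannot apply there

not linearizable — minimal violating prefix: 17 events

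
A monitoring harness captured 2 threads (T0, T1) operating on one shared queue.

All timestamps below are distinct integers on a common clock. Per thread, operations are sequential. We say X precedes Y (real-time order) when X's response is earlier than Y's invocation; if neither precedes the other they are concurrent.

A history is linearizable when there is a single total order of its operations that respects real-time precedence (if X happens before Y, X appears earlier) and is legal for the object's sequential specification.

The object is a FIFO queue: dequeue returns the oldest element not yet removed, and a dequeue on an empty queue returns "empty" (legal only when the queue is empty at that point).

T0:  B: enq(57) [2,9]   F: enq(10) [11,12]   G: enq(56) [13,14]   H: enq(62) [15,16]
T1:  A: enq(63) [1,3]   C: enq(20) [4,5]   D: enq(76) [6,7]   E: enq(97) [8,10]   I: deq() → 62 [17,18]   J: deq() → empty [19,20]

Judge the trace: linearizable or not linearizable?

not linearizable

through event 17 a valid linearization exists; event 18 (I responding at time 18) ends that
the 9 completed operations admit 5 real-time orders; each fails the queue replay
for example A, B, C, D, E, F, G, H, I fails at step 9: I deq() → 62 is not legal there
for example A, C, B, D, E, F, G, H, I fails at step 9: I deq() → 62 is not legal there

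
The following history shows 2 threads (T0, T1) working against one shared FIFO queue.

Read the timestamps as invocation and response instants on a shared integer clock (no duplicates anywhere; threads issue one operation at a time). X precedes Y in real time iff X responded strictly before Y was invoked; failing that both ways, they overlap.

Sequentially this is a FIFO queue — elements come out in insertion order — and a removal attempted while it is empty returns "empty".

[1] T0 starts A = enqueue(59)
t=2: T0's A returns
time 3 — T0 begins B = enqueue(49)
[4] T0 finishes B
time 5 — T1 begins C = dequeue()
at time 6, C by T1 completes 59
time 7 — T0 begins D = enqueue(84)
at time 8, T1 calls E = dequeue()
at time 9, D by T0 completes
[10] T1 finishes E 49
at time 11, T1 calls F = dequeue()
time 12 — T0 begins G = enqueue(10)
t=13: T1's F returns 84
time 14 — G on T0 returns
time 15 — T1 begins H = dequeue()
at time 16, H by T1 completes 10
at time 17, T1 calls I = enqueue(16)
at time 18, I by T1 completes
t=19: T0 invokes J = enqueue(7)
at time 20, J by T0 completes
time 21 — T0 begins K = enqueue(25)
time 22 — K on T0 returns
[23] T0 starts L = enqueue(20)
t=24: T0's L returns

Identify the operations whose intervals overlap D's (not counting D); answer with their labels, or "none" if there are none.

concurrent with D ([7,9]): every op whose interval crosses 7..9
A [1,2]: before
B [3,4]: before
C [5,6]: before
E [8,10]: concurrent
F [11,13]: after
G [12,14]: after
H [15,16]: after
I [17,18]: after
J [19,20]: after
K [21,22]: after
L [23,24]: after

E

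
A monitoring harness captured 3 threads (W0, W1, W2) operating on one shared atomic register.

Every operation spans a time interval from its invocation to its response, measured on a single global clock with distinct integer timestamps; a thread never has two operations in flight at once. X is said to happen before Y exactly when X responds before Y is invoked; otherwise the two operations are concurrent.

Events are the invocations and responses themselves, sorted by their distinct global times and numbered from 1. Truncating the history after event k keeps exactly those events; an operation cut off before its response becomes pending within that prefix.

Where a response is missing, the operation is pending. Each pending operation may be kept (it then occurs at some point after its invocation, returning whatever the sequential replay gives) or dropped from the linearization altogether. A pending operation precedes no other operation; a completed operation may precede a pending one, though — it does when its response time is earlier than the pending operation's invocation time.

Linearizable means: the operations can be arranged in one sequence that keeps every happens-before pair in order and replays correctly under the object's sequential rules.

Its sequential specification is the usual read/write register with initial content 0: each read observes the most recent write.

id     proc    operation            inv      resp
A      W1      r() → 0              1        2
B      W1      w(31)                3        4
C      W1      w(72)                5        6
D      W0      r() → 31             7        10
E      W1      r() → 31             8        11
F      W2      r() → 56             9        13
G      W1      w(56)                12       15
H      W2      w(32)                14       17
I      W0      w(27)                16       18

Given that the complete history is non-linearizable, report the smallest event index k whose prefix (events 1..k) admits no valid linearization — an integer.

10

events 1..9 are linearizable, e.g. via A, B, C:
1. A r() → 0, leaving value 0
2. B w(31), leaving value 31
3. C w(72), leaving value 72
once event 10 joins (D's response, time 10), exhaustive search finds no witness
include/drop combinations of the 2 pending operations (E, F) were all tried; none helps
for example A, B, C, D (pending dropped) fails at step 4: D r() → 31 is not legal there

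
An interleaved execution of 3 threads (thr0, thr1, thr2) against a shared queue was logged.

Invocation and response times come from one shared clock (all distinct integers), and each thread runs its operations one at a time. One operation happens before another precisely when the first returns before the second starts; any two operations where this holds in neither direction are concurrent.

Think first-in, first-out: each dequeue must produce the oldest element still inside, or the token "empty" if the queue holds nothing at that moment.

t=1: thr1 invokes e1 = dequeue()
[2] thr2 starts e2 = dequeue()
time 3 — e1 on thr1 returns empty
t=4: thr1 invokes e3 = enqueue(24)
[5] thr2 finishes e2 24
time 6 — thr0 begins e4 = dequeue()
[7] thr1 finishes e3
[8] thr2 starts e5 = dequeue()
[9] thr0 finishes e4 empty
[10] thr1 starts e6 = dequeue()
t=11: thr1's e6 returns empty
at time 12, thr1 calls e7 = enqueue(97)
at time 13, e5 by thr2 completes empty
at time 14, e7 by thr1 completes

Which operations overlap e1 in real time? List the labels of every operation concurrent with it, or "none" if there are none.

e1 runs from 1 to 3; window-overlapping ops are concurrent
e2 [2,5]: concurrent
e3 [4,7]: after
e4 [6,9]: after
e5 [8,13]: after
e6 [10,11]: after
e7 [12,14]: after

e2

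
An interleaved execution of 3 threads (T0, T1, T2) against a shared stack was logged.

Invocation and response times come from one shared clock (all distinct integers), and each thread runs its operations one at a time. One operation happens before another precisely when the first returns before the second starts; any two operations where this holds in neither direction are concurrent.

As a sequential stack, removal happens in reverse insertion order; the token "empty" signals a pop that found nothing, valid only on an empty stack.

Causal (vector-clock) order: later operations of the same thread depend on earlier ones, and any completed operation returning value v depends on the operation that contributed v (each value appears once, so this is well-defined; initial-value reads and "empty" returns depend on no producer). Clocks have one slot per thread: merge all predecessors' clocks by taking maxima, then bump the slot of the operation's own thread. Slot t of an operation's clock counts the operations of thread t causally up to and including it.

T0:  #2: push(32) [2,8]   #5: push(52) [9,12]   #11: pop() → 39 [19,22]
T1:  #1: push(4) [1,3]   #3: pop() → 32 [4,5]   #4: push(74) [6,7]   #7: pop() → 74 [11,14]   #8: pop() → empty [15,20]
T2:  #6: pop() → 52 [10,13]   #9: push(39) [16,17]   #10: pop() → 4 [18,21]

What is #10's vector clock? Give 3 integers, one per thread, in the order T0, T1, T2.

invoked at 1, #1 has no predecessors; its own T1 bump gives (0, 1, 0)
invoked at 2, #2 has no predecessors; its own T0 bump gives (1, 0, 0)
from VC(#2)=(1, 0, 0), #5 (invoked 9) maxes components and bumps T0 → (2, 0, 0)
from VC(#1)=(0, 1, 0), VC(#2)=(1, 0, 0), #3 (invoked 4) maxes components and bumps T1 → (1, 2, 0)
from VC(#5)=(2, 0, 0), #6 (invoked 10) maxes components and bumps T2 → (2, 0, 1)
from VC(#3)=(1, 2, 0), #4 (invoked 6) maxes components and bumps T1 → (1, 3, 0)
from VC(#6)=(2, 0, 1), #9 (invoked 16) maxes components and bumps T2 → (2, 0, 2)
from VC(#4)=(1, 3, 0), #7 (invoked 11) maxes components and bumps T1 → (1, 4, 0)
from VC(#5)=(2, 0, 0), VC(#9)=(2, 0, 2), #11 (invoked 19) maxes components and bumps T0 → (3, 0, 2)
from VC(#7)=(1, 4, 0), #8 (invoked 15) maxes components and bumps T1 → (1, 5, 0)
from VC(#1)=(0, 1, 0), VC(#9)=(2, 0, 2), #10 (invoked 18) maxes components and bumps T2 → (2, 1, 3)
target: VC(#10) = (2, 1, 3)

(2, 1, 3)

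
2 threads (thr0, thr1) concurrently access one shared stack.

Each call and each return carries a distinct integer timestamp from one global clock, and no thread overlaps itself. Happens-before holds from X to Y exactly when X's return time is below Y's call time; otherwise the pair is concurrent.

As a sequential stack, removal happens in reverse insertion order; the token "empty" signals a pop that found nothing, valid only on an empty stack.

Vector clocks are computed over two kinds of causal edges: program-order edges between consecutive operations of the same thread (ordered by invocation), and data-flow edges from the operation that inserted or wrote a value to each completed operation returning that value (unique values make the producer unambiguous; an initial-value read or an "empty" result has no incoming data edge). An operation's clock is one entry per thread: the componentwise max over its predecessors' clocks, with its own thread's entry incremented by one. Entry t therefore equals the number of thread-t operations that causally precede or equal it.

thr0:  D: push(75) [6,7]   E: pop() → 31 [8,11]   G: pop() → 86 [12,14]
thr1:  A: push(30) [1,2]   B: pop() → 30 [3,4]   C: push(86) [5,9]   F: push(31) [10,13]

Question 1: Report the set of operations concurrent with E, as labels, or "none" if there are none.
E spans [8,11]; an op avoiding the whole window 8..11 is ordered, any other is concurrent
A [1,2]: before
B [3,4]: before
C [5,9]: concurrent
D [6,7]: before
F [10,13]: concurrent
G [12,14]: after

C, F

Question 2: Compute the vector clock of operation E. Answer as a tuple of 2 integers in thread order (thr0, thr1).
invoked at 1, A has no predecessors; its own thr1 bump gives (0, 1)
invoked at 6, D has no predecessors; its own thr0 bump gives (1, 0)
from VC(A)=(0, 1), B (invoked 3) maxes components and bumps thr1 → (0, 2)
from VC(B)=(0, 2), C (invoked 5) maxes components and bumps thr1 → (0, 3)
from VC(C)=(0, 3), F (invoked 10) maxes components and bumps thr1 → (0, 4)
from VC(D)=(1, 0), VC(F)=(0, 4), E (invoked 8) maxes components and bumps thr0 → (2, 4)
from VC(C)=(0, 3), VC(E)=(2, 4), G (invoked 12) maxes components and bumps thr0 → (3, 4)
target: VC(E) = (2, 4)

(2, 4)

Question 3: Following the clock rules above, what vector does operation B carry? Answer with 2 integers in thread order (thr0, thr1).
A, invoked 1, has no incoming edges; only thr1's bump applies → (0, 1)
D, invoked 6, has no incoming edges; only thr0's bump applies → (1, 0)
VC(B, invoked at 3): max of VC(A)=(0, 1), then +1 on thread thr1 → (0, 2)
VC(C, invoked at 5): max of VC(B)=(0, 2), then +1 on thread thr1 → (0, 3)
VC(F, invoked at 10): max of VC(C)=(0, 3), then +1 on thread thr1 → (0, 4)
VC(E, invoked at 8): max of VC(D)=(1, 0), VC(F)=(0, 4), then +1 on thread thr0 → (2, 4)
VC(G, invoked at 12): max of VC(C)=(0, 3), VC(E)=(2, 4), then +1 on thread thr0 → (3, 4)
target: VC(B) = (0, 2)

(0, 2)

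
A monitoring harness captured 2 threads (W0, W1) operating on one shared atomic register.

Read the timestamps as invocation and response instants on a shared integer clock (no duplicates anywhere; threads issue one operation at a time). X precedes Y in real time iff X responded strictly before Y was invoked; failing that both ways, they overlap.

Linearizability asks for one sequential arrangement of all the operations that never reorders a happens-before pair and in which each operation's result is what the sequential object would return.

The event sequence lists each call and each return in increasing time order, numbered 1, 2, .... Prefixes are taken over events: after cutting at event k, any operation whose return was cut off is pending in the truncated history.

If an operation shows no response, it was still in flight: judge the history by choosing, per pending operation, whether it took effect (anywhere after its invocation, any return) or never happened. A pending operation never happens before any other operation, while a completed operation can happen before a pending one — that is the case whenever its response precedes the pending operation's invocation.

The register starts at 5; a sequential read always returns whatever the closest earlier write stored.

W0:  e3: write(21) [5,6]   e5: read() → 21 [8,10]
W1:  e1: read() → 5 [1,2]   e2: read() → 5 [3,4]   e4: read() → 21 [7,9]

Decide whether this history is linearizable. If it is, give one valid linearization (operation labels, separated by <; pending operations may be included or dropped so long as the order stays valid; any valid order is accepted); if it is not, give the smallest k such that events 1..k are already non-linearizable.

linearizable — witness: e1 < e2 < e3 < e4 < e5

after step 1 (e1 read() → 5): value 5
after step 2 (e2 read() → 5): value 5
after step 3 (e3 write(21)): value 21
after step 4 (e4 read() → 21): value 21
after step 5 (e5 read() → 21): value 21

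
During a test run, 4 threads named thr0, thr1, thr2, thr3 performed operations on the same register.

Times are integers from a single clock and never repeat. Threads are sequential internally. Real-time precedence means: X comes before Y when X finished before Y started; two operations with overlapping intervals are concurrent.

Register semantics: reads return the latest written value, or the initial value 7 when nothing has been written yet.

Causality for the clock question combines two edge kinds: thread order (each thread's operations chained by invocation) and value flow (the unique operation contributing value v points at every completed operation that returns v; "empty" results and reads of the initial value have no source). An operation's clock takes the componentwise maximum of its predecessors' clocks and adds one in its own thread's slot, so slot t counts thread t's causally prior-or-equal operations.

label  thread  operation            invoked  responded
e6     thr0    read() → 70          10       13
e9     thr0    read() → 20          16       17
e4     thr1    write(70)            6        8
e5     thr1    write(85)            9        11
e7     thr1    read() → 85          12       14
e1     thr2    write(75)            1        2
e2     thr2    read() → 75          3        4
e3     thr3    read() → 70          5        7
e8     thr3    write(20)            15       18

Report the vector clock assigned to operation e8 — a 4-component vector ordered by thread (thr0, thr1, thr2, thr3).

root op e1, invoked 1: fresh clock plus thr2's own tick → (0, 0, 1, 0)
root op e4, invoked 6: fresh clock plus thr1's own tick → (0, 1, 0, 0)
VC(e2, invoked at 3): max of VC(e1)=(0, 0, 1, 0), then +1 on thread thr2 → (0, 0, 2, 0)
VC(e3, invoked at 5): max of VC(e4)=(0, 1, 0, 0), then +1 on thread thr3 → (0, 1, 0, 1)
VC(e5, invoked at 9): max of VC(e4)=(0, 1, 0, 0), then +1 on thread thr1 → (0, 2, 0, 0)
VC(e6, invoked at 10): max of VC(e4)=(0, 1, 0, 0), then +1 on thread thr0 → (1, 1, 0, 0)
VC(e8, invoked at 15): max of VC(e3)=(0, 1, 0, 1), then +1 on thread thr3 → (0, 1, 0, 2)
VC(e7, invoked at 12): max of VC(e5)=(0, 2, 0, 0), then +1 on thread thr1 → (0, 3, 0, 0)
VC(e9, invoked at 16): max of VC(e6)=(1, 1, 0, 0), VC(e8)=(0, 1, 0, 2), then +1 on thread thr0 → (2, 1, 0, 2)
target: VC(e8) = (0, 1, 0, 2)

(0, 1, 0, 2)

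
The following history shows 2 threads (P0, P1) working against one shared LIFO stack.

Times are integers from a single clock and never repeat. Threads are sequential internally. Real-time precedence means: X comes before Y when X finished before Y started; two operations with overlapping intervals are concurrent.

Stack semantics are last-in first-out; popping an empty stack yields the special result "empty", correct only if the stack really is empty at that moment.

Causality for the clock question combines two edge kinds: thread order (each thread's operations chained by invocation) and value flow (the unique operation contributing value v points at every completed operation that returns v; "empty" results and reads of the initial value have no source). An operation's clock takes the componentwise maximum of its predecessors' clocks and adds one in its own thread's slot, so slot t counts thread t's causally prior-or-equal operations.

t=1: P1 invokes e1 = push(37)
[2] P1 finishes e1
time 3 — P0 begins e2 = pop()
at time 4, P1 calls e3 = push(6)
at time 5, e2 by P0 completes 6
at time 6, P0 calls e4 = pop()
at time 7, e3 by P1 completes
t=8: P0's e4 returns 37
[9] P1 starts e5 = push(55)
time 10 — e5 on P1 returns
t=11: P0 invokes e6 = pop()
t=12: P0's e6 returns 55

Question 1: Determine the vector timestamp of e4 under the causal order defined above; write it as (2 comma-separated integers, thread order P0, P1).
(2, 2)

e1, invoked 1, has no incoming edges; only P1's bump applies → (0, 1)
VC(e3, invoked at 4): max of VC(e1)=(0, 1), then +1 on thread P1 → (0, 2)
VC(e5, invoked at 9): max of VC(e3)=(0, 2), then +1 on thread P1 → (0, 3)
VC(e2, invoked at 3): max of VC(e3)=(0, 2), then +1 on thread P0 → (1, 2)
VC(e4, invoked at 6): max of VC(e1)=(0, 1), VC(e2)=(1, 2), then +1 on thread P0 → (2, 2)
VC(e6, invoked at 11): max of VC(e4)=(2, 2), VC(e5)=(0, 3), then +1 on thread P0 → (3, 3)
target: VC(e4) = (2, 2)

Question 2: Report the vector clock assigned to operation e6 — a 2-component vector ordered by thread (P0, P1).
(3, 3)

invoked at 1, e1 has no predecessors; its own P1 bump gives (0, 1)
e3 (invocation 4): componentwise max over VC(e1)=(0, 1), +1 at P1, giving (0, 2)
e5 (invocation 9): componentwise max over VC(e3)=(0, 2), +1 at P1, giving (0, 3)
e2 (invocation 3): componentwise max over VC(e3)=(0, 2), +1 at P0, giving (1, 2)
e4 (invocation 6): componentwise max over VC(e1)=(0, 1), VC(e2)=(1, 2), +1 at P0, giving (2, 2)
e6 (invocation 11): componentwise max over VC(e4)=(2, 2), VC(e5)=(0, 3), +1 at P0, giving (3, 3)
target: VC(e6) = (3, 3)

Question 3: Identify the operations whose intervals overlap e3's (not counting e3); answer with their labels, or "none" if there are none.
e2, e4

overlap test against e3 [4,7]: concurrent iff the interval meets 4..7
e1 [1,2]: before
e2 [3,5]: concurrent
e4 [6,8]: concurrent
e5 [9,10]: after
e6 [11,12]: after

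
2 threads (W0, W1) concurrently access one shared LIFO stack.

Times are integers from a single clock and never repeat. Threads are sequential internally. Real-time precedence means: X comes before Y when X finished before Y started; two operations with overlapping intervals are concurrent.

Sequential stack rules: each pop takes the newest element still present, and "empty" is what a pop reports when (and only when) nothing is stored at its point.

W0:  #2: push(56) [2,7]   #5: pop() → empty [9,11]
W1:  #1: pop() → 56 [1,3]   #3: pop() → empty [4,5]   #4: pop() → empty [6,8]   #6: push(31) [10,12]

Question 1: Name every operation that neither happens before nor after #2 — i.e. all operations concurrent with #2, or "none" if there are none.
#1, #3, #4

concurrent with #2 ([2,7]): every op whose interval crosses 2..7
#1 [1,3]: concurrent
#3 [4,5]: concurrent
#4 [6,8]: concurrent
#5 [9,11]: after
#6 [10,12]: after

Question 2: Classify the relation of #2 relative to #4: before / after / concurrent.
concurrent

#2 spans [2,7], #4 spans [6,8]
the intervals overlap in both directions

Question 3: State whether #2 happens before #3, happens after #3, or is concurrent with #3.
concurrent

#2 spans [2,7], #3 spans [4,5]
the intervals overlap in both directions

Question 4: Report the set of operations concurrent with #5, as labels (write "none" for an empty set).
#6

#5 spans [9,11]; an op avoiding the whole window 9..11 is ordered, any other is concurrent
#1 [1,3]: before
#2 [2,7]: before
#3 [4,5]: before
#4 [6,8]: before
#6 [10,12]: concurrent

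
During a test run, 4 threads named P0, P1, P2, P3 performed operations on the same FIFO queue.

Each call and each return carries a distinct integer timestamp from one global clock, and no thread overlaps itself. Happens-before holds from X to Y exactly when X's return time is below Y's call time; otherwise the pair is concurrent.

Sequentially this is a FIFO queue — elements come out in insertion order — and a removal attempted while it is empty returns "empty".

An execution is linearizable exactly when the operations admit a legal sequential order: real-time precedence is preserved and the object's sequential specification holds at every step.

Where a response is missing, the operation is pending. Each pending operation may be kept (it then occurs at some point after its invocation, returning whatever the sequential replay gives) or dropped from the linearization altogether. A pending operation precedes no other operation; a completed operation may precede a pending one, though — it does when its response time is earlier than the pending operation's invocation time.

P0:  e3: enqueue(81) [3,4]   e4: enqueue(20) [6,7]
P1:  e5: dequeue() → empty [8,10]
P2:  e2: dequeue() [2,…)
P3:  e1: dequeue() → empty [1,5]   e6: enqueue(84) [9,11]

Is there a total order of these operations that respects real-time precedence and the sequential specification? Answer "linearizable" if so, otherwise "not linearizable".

not linearizable

prefix check: 1..9 passes, 1..10 fails once e5's time-10 response joins
the 4 completed operations admit 2 real-time orders; each fails the FIFO queue replay
no completion choice of the 2 pending operations (e2, e6) rescues it — every subset was tried
one such order, e1, e3, e4, e5 (pending dropped), breaks at step 4 where e5 dequeue() → empty is illegal
one such order, e3, e1, e4, e5 (pending dropped), breaks at step 2 where e1 dequeue() → empty is illegal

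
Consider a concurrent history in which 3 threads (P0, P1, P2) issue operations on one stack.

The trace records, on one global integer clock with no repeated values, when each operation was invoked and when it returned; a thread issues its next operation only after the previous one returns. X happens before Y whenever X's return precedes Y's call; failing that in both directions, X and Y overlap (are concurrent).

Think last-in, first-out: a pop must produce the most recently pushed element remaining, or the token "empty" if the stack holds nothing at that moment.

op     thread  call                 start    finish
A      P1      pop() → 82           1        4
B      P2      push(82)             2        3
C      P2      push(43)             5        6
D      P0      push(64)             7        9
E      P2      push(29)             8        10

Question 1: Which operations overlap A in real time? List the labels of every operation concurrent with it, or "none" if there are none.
Answer: B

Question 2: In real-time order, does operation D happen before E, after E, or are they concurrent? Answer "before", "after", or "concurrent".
Answer: concurrent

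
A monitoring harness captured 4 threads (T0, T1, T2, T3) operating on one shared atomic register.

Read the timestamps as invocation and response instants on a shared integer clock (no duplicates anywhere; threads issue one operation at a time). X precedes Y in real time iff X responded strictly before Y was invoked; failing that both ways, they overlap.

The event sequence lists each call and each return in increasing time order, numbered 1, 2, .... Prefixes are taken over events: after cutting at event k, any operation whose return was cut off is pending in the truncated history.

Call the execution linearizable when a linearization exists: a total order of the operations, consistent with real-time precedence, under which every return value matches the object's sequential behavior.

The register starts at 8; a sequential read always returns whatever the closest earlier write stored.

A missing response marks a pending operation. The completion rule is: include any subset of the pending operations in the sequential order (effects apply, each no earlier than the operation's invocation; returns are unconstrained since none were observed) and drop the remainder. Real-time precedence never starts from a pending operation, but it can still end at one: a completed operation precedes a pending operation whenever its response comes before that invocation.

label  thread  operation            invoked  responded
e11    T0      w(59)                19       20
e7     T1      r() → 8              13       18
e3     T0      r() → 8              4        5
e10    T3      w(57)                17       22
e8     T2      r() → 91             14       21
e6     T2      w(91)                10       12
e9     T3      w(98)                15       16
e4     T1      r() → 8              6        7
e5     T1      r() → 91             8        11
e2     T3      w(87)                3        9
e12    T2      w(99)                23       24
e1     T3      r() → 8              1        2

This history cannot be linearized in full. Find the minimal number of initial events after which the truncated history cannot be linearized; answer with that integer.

events 1..17 are linearizable; a witness order is e1, e3, e4, e2, e6, e5, e7, e8, e9:
1. e1 r() → 8, leaving value 8
2. e3 r() → 8, leaving value 8
3. e4 r() → 8, leaving value 8
4. e2 w(87), leaving value 87
5. e6 w(91), leaving value 91
6. e5 r() → 91, leaving value 91
7. e7 r() (pending, included), leaving value 91
8. e8 r() (pending, included), leaving value 91
9. e9 w(98), leaving value 98
event 18 — e7's response, time 18 — after it, nothing linearizes
every completion of the 2 pending operations (e8, e10) was checked; none linearizes
take e1, e2, e3, e4, e5, e6, e7, e9 (pending dropped): step 3 already fails, because e3 r() → 8 cannot occur there
take e1, e2, e3, e4, e5, e6, e9, e7 (pending dropped): step 3 already fails, because e3 r() → 8 cannot occur there

18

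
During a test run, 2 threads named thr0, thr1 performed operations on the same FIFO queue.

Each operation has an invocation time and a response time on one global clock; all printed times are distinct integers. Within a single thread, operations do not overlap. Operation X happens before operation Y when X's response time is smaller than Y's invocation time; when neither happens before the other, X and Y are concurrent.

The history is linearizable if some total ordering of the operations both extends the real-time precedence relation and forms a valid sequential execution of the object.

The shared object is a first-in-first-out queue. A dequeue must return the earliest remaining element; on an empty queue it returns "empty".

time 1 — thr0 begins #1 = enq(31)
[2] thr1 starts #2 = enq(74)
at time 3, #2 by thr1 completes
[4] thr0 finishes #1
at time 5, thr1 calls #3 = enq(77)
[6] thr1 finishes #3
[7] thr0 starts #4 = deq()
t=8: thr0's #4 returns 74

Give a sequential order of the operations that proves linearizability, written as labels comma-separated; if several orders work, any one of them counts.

#2, #1, #3, #4

1. #2 enq(74), leaving queue <74>
2. #1 enq(31), leaving queue <74,31>
3. #3 enq(77), leaving queue <74,31,77>
4. #4 deq() → 74, leaving queue <31,77>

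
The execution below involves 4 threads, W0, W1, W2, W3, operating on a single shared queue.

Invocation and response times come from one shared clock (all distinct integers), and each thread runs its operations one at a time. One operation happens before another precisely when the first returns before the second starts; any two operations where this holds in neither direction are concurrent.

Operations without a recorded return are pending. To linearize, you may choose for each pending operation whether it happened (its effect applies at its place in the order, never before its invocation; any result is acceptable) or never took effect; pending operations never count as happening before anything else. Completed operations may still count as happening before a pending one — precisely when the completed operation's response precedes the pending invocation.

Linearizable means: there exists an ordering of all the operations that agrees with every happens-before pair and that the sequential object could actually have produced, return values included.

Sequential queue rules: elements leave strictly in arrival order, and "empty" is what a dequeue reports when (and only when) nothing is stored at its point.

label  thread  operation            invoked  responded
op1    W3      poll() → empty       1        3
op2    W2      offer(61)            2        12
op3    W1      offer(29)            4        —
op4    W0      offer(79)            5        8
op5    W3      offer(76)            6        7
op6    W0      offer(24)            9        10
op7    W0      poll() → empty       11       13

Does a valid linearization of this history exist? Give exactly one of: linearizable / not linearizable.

through event 12 a valid linearization exists; event 13 (op7 responding at time 13) ends that
no legal order exists: 12 real-time-consistent candidates over 6 completed queue operations, all rejected
completion choices over the 1 pending operation (op3) were checked; none helps
for example op1, op2, op4, op5, op6, op7 (pending dropped) fails at step 6: op7 poll() → empty is not legal there
for example op1, op2, op5, op4, op6, op7 (pending dropped) fails at step 6: op7 poll() → empty is not legal there

not linearizable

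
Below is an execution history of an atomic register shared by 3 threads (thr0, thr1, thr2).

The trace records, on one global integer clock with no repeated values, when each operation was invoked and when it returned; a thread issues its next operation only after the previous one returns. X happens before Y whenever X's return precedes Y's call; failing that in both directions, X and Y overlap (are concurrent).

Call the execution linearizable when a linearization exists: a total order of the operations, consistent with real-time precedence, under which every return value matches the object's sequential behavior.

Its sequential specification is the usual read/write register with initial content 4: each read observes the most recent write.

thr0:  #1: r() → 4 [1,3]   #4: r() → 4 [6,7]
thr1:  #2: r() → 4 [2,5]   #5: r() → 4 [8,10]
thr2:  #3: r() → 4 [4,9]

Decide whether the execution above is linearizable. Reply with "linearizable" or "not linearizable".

one valid linearization: #1, #2, #3, #4, #5
1. #1 r() → 4, leaving value 4
2. #2 r() → 4, leaving value 4
3. #3 r() → 4, leaving value 4
4. #4 r() → 4, leaving value 4
5. #5 r() → 4, leaving value 4

linearizable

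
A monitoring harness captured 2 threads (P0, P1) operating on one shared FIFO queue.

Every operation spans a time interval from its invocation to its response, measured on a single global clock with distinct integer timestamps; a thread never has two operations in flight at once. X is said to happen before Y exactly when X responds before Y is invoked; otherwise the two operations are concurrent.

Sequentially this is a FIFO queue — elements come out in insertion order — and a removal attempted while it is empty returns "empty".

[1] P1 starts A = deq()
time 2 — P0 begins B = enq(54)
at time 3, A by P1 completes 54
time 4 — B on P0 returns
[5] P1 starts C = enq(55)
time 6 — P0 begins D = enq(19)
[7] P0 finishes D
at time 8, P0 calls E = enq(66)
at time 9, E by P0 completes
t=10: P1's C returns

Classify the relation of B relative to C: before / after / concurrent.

before

B spans [2,4], C spans [5,10]
resp(B)=4 < inv(C)=5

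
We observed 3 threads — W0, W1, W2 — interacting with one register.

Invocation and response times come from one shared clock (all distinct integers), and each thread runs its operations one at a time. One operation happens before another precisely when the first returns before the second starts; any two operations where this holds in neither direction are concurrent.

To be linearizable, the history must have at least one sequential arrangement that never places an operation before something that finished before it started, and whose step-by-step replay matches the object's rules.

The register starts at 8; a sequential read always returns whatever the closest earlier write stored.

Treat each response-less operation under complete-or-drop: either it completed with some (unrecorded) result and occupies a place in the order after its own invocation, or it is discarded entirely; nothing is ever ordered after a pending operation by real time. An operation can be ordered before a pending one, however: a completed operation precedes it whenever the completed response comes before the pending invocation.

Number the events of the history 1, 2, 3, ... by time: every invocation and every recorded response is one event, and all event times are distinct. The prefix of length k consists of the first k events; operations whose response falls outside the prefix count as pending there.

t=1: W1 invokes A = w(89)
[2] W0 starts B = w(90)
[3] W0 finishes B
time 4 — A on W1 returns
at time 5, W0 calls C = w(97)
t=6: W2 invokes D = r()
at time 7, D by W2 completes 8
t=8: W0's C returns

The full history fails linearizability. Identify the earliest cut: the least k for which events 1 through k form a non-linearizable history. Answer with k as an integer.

7

one valid order for events 1..6 is A, B:
1. A w(89), leaving value 89
2. B w(90), leaving value 90
event 7 — D's response, time 7 — after it, nothing linearizes
no escape via the 1 pending operation (C): every completion choice fails
for example A, B, D (pending dropped) fails at step 3: D r() → 8 is not legal there
for example B, A, D (pending dropped) fails at step 3: D r() → 8 is not legal there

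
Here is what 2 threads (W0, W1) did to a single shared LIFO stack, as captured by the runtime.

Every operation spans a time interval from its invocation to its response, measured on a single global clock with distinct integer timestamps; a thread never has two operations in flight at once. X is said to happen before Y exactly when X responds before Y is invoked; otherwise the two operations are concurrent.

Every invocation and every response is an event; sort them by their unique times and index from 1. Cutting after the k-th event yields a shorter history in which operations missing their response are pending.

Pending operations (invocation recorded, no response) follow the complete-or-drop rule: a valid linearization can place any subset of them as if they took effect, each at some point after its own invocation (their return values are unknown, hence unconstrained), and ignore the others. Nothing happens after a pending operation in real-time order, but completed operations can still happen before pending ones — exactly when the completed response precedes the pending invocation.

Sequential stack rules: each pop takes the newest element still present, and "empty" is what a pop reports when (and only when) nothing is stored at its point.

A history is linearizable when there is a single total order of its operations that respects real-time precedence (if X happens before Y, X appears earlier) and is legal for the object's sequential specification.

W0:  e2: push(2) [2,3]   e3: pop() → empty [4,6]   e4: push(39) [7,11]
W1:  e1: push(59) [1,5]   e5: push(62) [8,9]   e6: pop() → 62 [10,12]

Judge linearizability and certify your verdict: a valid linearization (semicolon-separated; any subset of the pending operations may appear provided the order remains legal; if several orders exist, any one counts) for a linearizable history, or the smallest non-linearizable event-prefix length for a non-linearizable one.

not linearizable — minimal violating prefix: 6 events

already the first 6 events (up to e3's response at time 6) admit no linearization; the first 5 still do
3 completed operations, 3 real-time-consistent orders — every LIFO stack replay fails
sample order e1, e2, e3 stalls at step 3 — e3 pop() → empty has no legal effect
sample order e2, e1, e3 stalls at step 3 — e3 pop() → empty has no legal effect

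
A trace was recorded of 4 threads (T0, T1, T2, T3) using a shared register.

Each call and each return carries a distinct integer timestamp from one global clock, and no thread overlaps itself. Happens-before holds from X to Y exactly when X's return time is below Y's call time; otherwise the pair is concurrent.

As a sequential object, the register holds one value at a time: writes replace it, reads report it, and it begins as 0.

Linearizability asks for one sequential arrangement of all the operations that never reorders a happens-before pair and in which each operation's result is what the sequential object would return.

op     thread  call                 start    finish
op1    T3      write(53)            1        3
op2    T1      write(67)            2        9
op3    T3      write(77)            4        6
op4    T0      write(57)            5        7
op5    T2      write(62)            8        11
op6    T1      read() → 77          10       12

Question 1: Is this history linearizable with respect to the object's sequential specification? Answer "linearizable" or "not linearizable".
witness order: op1, op2, op4, op3, op6, op5
step 1: op1 write(53) — value 53
step 2: op2 write(67) — value 67
step 3: op4 write(57) — value 57
step 4: op3 write(77) — value 77
step 5: op6 read() → 77 — value 77
step 6: op5 write(62) — value 62

linearizable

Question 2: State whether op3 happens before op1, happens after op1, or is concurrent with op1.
Answer: after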